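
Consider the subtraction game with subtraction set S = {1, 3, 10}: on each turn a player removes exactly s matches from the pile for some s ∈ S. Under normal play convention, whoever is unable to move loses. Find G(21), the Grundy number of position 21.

G(0) = 0
G(1) = mex{0} = 1
G(2) = mex{1} = 0
G(3) = mex{0,0} = 1
G(4) = mex{1,1} = 0
G(5) = mex{0,0} = 1
G(6) = mex{1,1} = 0
G(7) = mex{0,0} = 1
G(8) = mex{1,1} = 0
G(9) = mex{0,0} = 1
G(10) = mex{1,1,0} = 2
G(11) = mex{2,0,1} = 3
G(12) = mex{3,1,0} = 2
G(13) = mex{2,2,1} = 0
G(14) = mex{0,3,0} = 1
G(15) = mex{1,2,1} = 0
G(16) = mex{0,0,0} = 1
G(17) = mex{1,1,1} = 0
G(18) = mex{0,0,0} = 1
G(19) = mex{1,1,1} = 0
G(20) = mex{0,0,2} = 1
G(21) = mex{1,1,3} = 0

0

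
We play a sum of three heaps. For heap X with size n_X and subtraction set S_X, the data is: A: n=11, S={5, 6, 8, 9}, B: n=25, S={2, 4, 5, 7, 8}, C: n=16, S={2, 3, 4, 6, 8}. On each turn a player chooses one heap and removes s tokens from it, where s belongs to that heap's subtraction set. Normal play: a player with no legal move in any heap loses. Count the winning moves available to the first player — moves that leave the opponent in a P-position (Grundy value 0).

4

Heap A, S = {5, 6, 8, 9}:
n :  0  1  2  3  4  5  6  7  8  9 10 11
G :  0  0  0  0  0  1  1  1  1  1  2  2
G_A(11) = 2.
Heap B, S = {2, 4, 5, 7, 8}:
G(0) = 0
G(1) = mex{} = 0
G(2) = mex{0} = 1
G(3) = mex{0} = 1
G(4) = mex{1,0} = 2
G(5) = mex{1,0,0} = 2
G(6) = mex{2,1,0} = 3
G(7) = mex{2,1,1,0} = 3
G(8) = mex{3,2,1,0,0} = 4
G(9) = mex{3,2,2,1,0} = 4
G(10) = mex{4,3,2,1,1} = 0
G(11) = mex{4,3,3,2,1} = 0
G(12) = mex{0,4,3,2,2} = 1
G(13) = mex{0,4,4,3,2} = 1
G(14) = mex{1,0,4,3,3} = 2
G(15) = mex{1,0,0,4,3} = 2
G(16) = mex{2,1,0,4,4} = 3
G(17) = mex{2,1,1,0,4} = 3
G(18) = mex{3,2,1,0,0} = 4
G(19) = mex{3,2,2,1,0} = 4
G(20) = mex{4,3,2,1,1} = 0
G(21) = mex{4,3,3,2,1} = 0
G(22) = mex{0,4,3,2,2} = 1
G(23) = mex{0,4,4,3,2} = 1
G(24) = mex{1,0,4,3,3} = 2
G(25) = mex{1,0,0,4,3} = 2
G_B(25) = 2.
Heap C, S = {2, 3, 4, 6, 8}:
n :  0  1  2  3  4  5  6  7  8  9 10 11 12 13 14 15 16
G :  0  0  1  1  2  2  3  3  4  4  0  0  1  1  2  2  3
G_C(16) = 3.
Combined Grundy value = 2 ⊕ 2 ⊕ 3 = 3.
A winning move leaves total XOR = 0, i.e. changes one component's Grundy value g to g ⊕ X where X is the current total.
Heap A: need g' = 2⊕3 = 1. Options: 11−5→G=1, 11−6→G=1, 11−8→G=0, 11−9→G=0. Hits: 2.
Heap B: need g' = 2⊕3 = 1. Options: 25−2→G=1, 25−4→G=0, 25−5→G=0, 25−7→G=4, 25−8→G=3. Hits: 1.
Heap C: need g' = 3⊕3 = 0. Options: 16−2→G=2, 16−3→G=1, 16−4→G=1, 16−6→G=0, 16−8→G=4. Hits: 1.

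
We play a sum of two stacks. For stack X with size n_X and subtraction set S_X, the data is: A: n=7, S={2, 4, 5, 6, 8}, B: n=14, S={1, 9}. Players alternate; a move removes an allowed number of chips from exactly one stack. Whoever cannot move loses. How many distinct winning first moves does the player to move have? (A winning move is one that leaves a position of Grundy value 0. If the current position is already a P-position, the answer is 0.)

1

Stack A, S = {2, 4, 5, 6, 8}:
G(0) = 0
G(1) = mex{} = 0
G(2) = mex{0} = 1
G(3) = mex{0} = 1
G(4) = mex{1,0} = 2
G(5) = mex{1,0,0} = 2
G(6) = mex{2,1,0,0} = 3
G(7) = mex{2,1,1,0} = 3
G_A(7) = 3.
Stack B, S = {1, 9}:
n :  0  1  2  3  4  5  6  7  8  9 10 11 12 13 14
G :  0  1  0  1  0  1  0  1  0  1  0  1  0  1  0
G_B(14) = 0.
Combined Grundy value = 3 ⊕ 0 = 3.
A winning move leaves total XOR = 0, i.e. changes one component's Grundy value g to g ⊕ X where X is the current total.
Stack A: need g' = 3⊕3 = 0. Options: 7−2→G=2, 7−4→G=1, 7−5→G=1, 7−6→G=0. Hits: 1.
Stack B: need g' = 0⊕3 = 3. Options: 14−1→G=1, 14−9→G=1. Hits: 0.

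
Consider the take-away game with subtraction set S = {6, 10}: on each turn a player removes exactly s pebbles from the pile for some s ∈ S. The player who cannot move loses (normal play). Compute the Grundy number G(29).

G(0) = 0
G(1) = mex{} = 0
G(2) = mex{} = 0
G(3) = mex{} = 0
G(4) = mex{} = 0
G(5) = mex{} = 0
G(6) = mex{0} = 1
G(7) = mex{0} = 1
G(8) = mex{0} = 1
G(9) = mex{0} = 1
G(10) = mex{0,0} = 1
G(11) = mex{0,0} = 1
G(12) = mex{1,0} = 2
G(13) = mex{1,0} = 2
G(14) = mex{1,0} = 2
G(15) = mex{1,0} = 2
G(16) = mex{1,1} = 0
G(17) = mex{1,1} = 0
G(18) = mex{2,1} = 0
G(19) = mex{2,1} = 0
G(20) = mex{2,1} = 0
G(21) = mex{2,1} = 0
G(22) = mex{0,2} = 1
G(23) = mex{0,2} = 1
G(24) = mex{0,2} = 1
G(25) = mex{0,2} = 1
G(26) = mex{0,0} = 1
G(27) = mex{0,0} = 1
G(28) = mex{1,0} = 2
G(29) = mex{1,0} = 2

2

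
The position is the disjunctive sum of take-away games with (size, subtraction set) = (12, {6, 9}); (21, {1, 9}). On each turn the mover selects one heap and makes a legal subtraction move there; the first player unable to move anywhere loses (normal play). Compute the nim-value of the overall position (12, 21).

3

Heap A, S = {6, 9}:
n :  0  1  2  3  4  5  6  7  8  9 10 11 12
G :  0  0  0  0  0  0  1  1  1  1  1  1  2
G_A(12) = 2.
Heap B, S = {1, 9}:
n :  0  1  2  3  4  5  6  7  8  9 10 11 12 13 14 15 16 17 18 19 20 21
G :  0  1  0  1  0  1  0  1  0  1  0  1  0  1  0  1  0  1  0  1  0  1
G_B(21) = 1.
Combined Grundy value = 2 ⊕ 1 = 3.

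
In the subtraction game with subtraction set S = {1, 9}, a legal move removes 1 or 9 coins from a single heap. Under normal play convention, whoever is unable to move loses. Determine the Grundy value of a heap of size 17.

1

n :  0  1  2  3  4  5  6  7  8  9 10 11 12 13 14 15 16 17
G :  0  1  0  1  0  1  0  1  0  1  0  1  0  1  0  1  0  1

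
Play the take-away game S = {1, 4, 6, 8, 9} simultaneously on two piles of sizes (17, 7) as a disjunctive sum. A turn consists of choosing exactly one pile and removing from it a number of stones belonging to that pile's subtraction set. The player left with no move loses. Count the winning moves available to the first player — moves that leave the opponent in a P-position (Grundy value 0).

0

All piles use S = {1, 4, 6, 8, 9}:
n :  0  1  2  3  4  5  6  7  8  9 10 11 12 13 14 15 16 17
G :  0  1  0  1  2  0  1  0  1  2  3  2  0  1  2  3  2  0
Pile A: G(17) = 0.
Pile B: G(7) = 0.
Combined Grundy value = 0 ⊕ 0 = 0.
A winning move leaves total XOR = 0, i.e. changes one component's Grundy value g to g ⊕ X where X is the current total.
Pile A: target g' = 0⊕0 = 0, but every legal move changes the Grundy value (mex property), so 0 moves.
Pile B: target g' = 0⊕0 = 0, but every legal move changes the Grundy value (mex property), so 0 moves.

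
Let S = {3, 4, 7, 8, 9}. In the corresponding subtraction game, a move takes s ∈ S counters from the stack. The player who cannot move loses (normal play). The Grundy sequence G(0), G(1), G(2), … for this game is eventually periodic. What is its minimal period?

n :  0  1  2  3  4  5  6  7  8  9 10 11 12 13 14 15 16 17 18 19 20 21 22 23 24 25
G :  0  0  0  1  1  1  2  2  2  3  3  3  0  0  0  1  1  1  2  2  2  3  3  3  0  0
G(n+12) = G(n) holds for n = 0,…,8 (a full window of length max(S) = 9), so the sequence is purely periodic with period 12.

12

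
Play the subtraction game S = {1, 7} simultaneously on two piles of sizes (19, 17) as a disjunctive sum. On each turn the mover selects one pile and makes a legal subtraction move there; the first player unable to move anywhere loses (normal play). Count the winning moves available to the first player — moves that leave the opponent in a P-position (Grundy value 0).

0

All piles use S = {1, 7}:
n :  0  1  2  3  4  5  6  7  8  9 10 11 12 13 14 15 16 17 18 19
G :  0  1  0  1  0  1  0  1  0  1  0  1  0  1  0  1  0  1  0  1
Pile A: G(19) = 1.
Pile B: G(17) = 1.
Combined Grundy value = 1 ⊕ 1 = 0.
A winning move leaves total XOR = 0, i.e. changes one component's Grundy value g to g ⊕ X where X is the current total.
Pile A: target g' = 1⊕0 = 1, but every legal move changes the Grundy value (mex property), so 0 moves.
Pile B: target g' = 1⊕0 = 1, but every legal move changes the Grundy value (mex property), so 0 moves.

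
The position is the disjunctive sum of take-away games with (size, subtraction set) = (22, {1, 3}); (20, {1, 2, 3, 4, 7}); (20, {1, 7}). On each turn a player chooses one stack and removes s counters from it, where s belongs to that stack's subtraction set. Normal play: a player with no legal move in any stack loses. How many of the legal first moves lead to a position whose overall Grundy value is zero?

0

Stack A, S = {1, 3}:
G(0) = 0
G(1) = mex{0} = 1
G(2) = mex{1} = 0
G(3) = mex{0,0} = 1
G(4) = mex{1,1} = 0
G(5) = mex{0,0} = 1
G(6) = mex{1,1} = 0
G(7) = mex{0,0} = 1
G(8) = mex{1,1} = 0
G(9) = mex{0,0} = 1
G(10) = mex{1,1} = 0
G(11) = mex{0,0} = 1
G(12) = mex{1,1} = 0
G(13) = mex{0,0} = 1
G(14) = mex{1,1} = 0
G(15) = mex{0,0} = 1
G(16) = mex{1,1} = 0
G(17) = mex{0,0} = 1
G(18) = mex{1,1} = 0
G(19) = mex{0,0} = 1
G(20) = mex{1,1} = 0
G(21) = mex{0,0} = 1
G(22) = mex{1,1} = 0
G_A(22) = 0.
Stack B, S = {1, 2, 3, 4, 7}:
G(0) = 0
G(1) = mex{0} = 1
G(2) = mex{1,0} = 2
G(3) = mex{2,1,0} = 3
G(4) = mex{3,2,1,0} = 4
G(5) = mex{4,3,2,1} = 0
G(6) = mex{0,4,3,2} = 1
G(7) = mex{1,0,4,3,0} = 2
G(8) = mex{2,1,0,4,1} = 3
G(9) = mex{3,2,1,0,2} = 4
G(10) = mex{4,3,2,1,3} = 0
G(11) = mex{0,4,3,2,4} = 1
G(12) = mex{1,0,4,3,0} = 2
G(13) = mex{2,1,0,4,1} = 3
G(14) = mex{3,2,1,0,2} = 4
G(15) = mex{4,3,2,1,3} = 0
G(16) = mex{0,4,3,2,4} = 1
G(17) = mex{1,0,4,3,0} = 2
G(18) = mex{2,1,0,4,1} = 3
G(19) = mex{3,2,1,0,2} = 4
G(20) = mex{4,3,2,1,3} = 0
G_B(20) = 0.
Stack C, S = {1, 7}:
G(0) = 0
G(1) = mex{0} = 1
G(2) = mex{1} = 0
G(3) = mex{0} = 1
G(4) = mex{1} = 0
G(5) = mex{0} = 1
G(6) = mex{1} = 0
G(7) = mex{0,0} = 1
G(8) = mex{1,1} = 0
G(9) = mex{0,0} = 1
G(10) = mex{1,1} = 0
G(11) = mex{0,0} = 1
G(12) = mex{1,1} = 0
G(13) = mex{0,0} = 1
G(14) = mex{1,1} = 0
G(15) = mex{0,0} = 1
G(16) = mex{1,1} = 0
G(17) = mex{0,0} = 1
G(18) = mex{1,1} = 0
G(19) = mex{0,0} = 1
G(20) = mex{1,1} = 0
G_C(20) = 0.
Combined Grundy value = 0 ⊕ 0 ⊕ 0 = 0.
A winning move leaves total XOR = 0, i.e. changes one component's Grundy value g to g ⊕ X where X is the current total.
Stack A: target g' = 0⊕0 = 0, but every legal move changes the Grundy value (mex property), so 0 moves.
Stack B: target g' = 0⊕0 = 0, but every legal move changes the Grundy value (mex property), so 0 moves.
Stack C: target g' = 0⊕0 = 0, but every legal move changes the Grundy value (mex property), so 0 moves.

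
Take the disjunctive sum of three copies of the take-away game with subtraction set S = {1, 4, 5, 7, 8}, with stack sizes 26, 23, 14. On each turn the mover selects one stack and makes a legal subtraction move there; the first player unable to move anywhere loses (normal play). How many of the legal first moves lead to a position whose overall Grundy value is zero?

All stacks use S = {1, 4, 5, 7, 8}:
G(0) = 0
G(1) = mex{0} = 1
G(2) = mex{1} = 0
G(3) = mex{0} = 1
G(4) = mex{1,0} = 2
G(5) = mex{2,1,0} = 3
G(6) = mex{3,0,1} = 2
G(7) = mex{2,1,0,0} = 3
G(8) = mex{3,2,1,1,0} = 4
G(9) = mex{4,3,2,0,1} = 5
G(10) = mex{5,2,3,1,0} = 4
G(11) = mex{4,3,2,2,1} = 0
G(12) = mex{0,4,3,3,2} = 1
G(13) = mex{1,5,4,2,3} = 0
G(14) = mex{0,4,5,3,2} = 1
G(15) = mex{1,0,4,4,3} = 2
G(16) = mex{2,1,0,5,4} = 3
G(17) = mex{3,0,1,4,5} = 2
G(18) = mex{2,1,0,0,4} = 3
G(19) = mex{3,2,1,1,0} = 4
G(20) = mex{4,3,2,0,1} = 5
G(21) = mex{5,2,3,1,0} = 4
G(22) = mex{4,3,2,2,1} = 0
G(23) = mex{0,4,3,3,2} = 1
G(24) = mex{1,5,4,2,3} = 0
G(25) = mex{0,4,5,3,2} = 1
G(26) = mex{1,0,4,4,3} = 2
Stack A: G(26) = 2.
Stack B: G(23) = 1.
Stack C: G(14) = 1.
Combined Grundy value = 2 ⊕ 1 ⊕ 1 = 2.
A winning move leaves total XOR = 0, i.e. changes one component's Grundy value g to g ⊕ X where X is the current total.
Stack A: need g' = 2⊕2 = 0. Options: 26−1→G=1, 26−4→G=0, 26−5→G=4, 26−7→G=4, 26−8→G=3. Hits: 1.
Stack B: need g' = 1⊕2 = 3. Options: 23−1→G=0, 23−4→G=4, 23−5→G=3, 23−7→G=3, 23−8→G=2. Hits: 2.
Stack C: need g' = 1⊕2 = 3. Options: 14−1→G=0, 14−4→G=4, 14−5→G=5, 14−7→G=3, 14−8→G=2. Hits: 1.

4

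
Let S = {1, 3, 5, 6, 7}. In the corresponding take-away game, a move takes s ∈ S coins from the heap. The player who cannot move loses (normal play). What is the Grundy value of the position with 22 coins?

2

G(0) = 0
G(1) = mex{0} = 1
G(2) = mex{1} = 0
G(3) = mex{0,0} = 1
G(4) = mex{1,1} = 0
G(5) = mex{0,0,0} = 1
G(6) = mex{1,1,1,0} = 2
G(7) = mex{2,0,0,1,0} = 3
G(8) = mex{3,1,1,0,1} = 2
G(9) = mex{2,2,0,1,0} = 3
G(10) = mex{3,3,1,0,1} = 2
G(11) = mex{2,2,2,1,0} = 3
G(12) = mex{3,3,3,2,1} = 0
G(13) = mex{0,2,2,3,2} = 1
G(14) = mex{1,3,3,2,3} = 0
G(15) = mex{0,0,2,3,2} = 1
G(16) = mex{1,1,3,2,3} = 0
G(17) = mex{0,0,0,3,2} = 1
G(18) = mex{1,1,1,0,3} = 2
G(19) = mex{2,0,0,1,0} = 3
G(20) = mex{3,1,1,0,1} = 2
G(21) = mex{2,2,0,1,0} = 3
G(22) = mex{3,3,1,0,1} = 2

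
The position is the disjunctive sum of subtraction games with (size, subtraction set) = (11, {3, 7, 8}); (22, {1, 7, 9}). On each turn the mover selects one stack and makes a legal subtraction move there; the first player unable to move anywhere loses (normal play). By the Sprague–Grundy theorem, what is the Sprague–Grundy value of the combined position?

Stack A, S = {3, 7, 8}:
G(0) = 0
G(1) = mex{} = 0
G(2) = mex{} = 0
G(3) = mex{0} = 1
G(4) = mex{0} = 1
G(5) = mex{0} = 1
G(6) = mex{1} = 0
G(7) = mex{1,0} = 2
G(8) = mex{1,0,0} = 2
G(9) = mex{0,0,0} = 1
G(10) = mex{2,1,0} = 3
G(11) = mex{2,1,1} = 0
G_A(11) = 0.
Stack B, S = {1, 7, 9}:
G(0) = 0
G(1) = mex{0} = 1
G(2) = mex{1} = 0
G(3) = mex{0} = 1
G(4) = mex{1} = 0
G(5) = mex{0} = 1
G(6) = mex{1} = 0
G(7) = mex{0,0} = 1
G(8) = mex{1,1} = 0
G(9) = mex{0,0,0} = 1
G(10) = mex{1,1,1} = 0
G(11) = mex{0,0,0} = 1
G(12) = mex{1,1,1} = 0
G(13) = mex{0,0,0} = 1
G(14) = mex{1,1,1} = 0
G(15) = mex{0,0,0} = 1
G(16) = mex{1,1,1} = 0
G(17) = mex{0,0,0} = 1
G(18) = mex{1,1,1} = 0
G(19) = mex{0,0,0} = 1
G(20) = mex{1,1,1} = 0
G(21) = mex{0,0,0} = 1
G(22) = mex{1,1,1} = 0
G_B(22) = 0.
Combined Grundy value = 0 ⊕ 0 = 0.

0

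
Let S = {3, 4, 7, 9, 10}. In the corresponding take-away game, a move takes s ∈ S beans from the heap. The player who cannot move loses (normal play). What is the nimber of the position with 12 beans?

4

n :  0  1  2  3  4  5  6  7  8  9 10 11 12
G :  0  0  0  1  1  1  2  2  2  3  3  3  4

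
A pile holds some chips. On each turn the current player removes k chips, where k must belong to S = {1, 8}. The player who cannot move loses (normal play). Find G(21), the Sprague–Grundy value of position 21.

1

n :  0  1  2  3  4  5  6  7  8  9 10 11 12 13 14 15 16 17 18 19 20 21
G :  0  1  0  1  0  1  0  1  2  0  1  0  1  0  1  0  1  2  0  1  0  1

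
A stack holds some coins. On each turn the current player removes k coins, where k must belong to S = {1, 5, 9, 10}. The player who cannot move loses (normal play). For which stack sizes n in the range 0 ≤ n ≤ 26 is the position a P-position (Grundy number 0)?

0, 2, 4, 6, 8, 19, 21, 23, 25

n :  0  1  2  3  4  5  6  7  8  9 10 11 12 13 14 15 16 17 18 19 20 21 22 23 24 25 26
G :  0  1  0  1  0  1  0  1  0  1  2  3  2  3  2  3  2  3  2  0  1  0  1  0  1  0  1
P-positions are exactly the n with G(n) = 0.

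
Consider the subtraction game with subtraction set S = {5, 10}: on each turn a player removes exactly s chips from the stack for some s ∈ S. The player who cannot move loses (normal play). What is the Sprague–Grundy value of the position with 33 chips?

G(0) = 0
G(1) = mex{} = 0
G(2) = mex{} = 0
G(3) = mex{} = 0
G(4) = mex{} = 0
G(5) = mex{0} = 1
G(6) = mex{0} = 1
G(7) = mex{0} = 1
G(8) = mex{0} = 1
G(9) = mex{0} = 1
G(10) = mex{1,0} = 2
G(11) = mex{1,0} = 2
G(12) = mex{1,0} = 2
G(13) = mex{1,0} = 2
G(14) = mex{1,0} = 2
G(15) = mex{2,1} = 0
G(16) = mex{2,1} = 0
G(17) = mex{2,1} = 0
G(18) = mex{2,1} = 0
G(19) = mex{2,1} = 0
G(20) = mex{0,2} = 1
G(21) = mex{0,2} = 1
G(22) = mex{0,2} = 1
G(23) = mex{0,2} = 1
G(24) = mex{0,2} = 1
G(25) = mex{1,0} = 2
G(26) = mex{1,0} = 2
G(27) = mex{1,0} = 2
G(28) = mex{1,0} = 2
G(29) = mex{1,0} = 2
G(30) = mex{2,1} = 0
G(31) = mex{2,1} = 0
G(32) = mex{2,1} = 0
G(33) = mex{2,1} = 0

0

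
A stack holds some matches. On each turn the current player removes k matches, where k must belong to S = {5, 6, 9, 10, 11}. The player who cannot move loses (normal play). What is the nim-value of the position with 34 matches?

n :  0  1  2  3  4  5  6  7  8  9 10 11 12 13 14 15 16 17 18 19 20 21 22 23 24 25 26 27 28 29 30 31 32 33 34
G :  0  0  0  0  0  1  1  1  1  1  2  2  2  2  2  3  0  0  0  0  0  1  1  1  1  1  2  2  2  2  2  3  0  0  0

0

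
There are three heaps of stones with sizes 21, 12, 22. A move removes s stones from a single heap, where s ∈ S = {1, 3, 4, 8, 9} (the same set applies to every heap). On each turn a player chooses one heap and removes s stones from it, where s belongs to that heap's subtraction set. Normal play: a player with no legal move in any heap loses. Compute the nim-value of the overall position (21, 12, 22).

7

All heaps use S = {1, 3, 4, 8, 9}:
G(0) = 0
G(1) = mex{0} = 1
G(2) = mex{1} = 0
G(3) = mex{0,0} = 1
G(4) = mex{1,1,0} = 2
G(5) = mex{2,0,1} = 3
G(6) = mex{3,1,0} = 2
G(7) = mex{2,2,1} = 0
G(8) = mex{0,3,2,0} = 1
G(9) = mex{1,2,3,1,0} = 4
G(10) = mex{4,0,2,0,1} = 3
G(11) = mex{3,1,0,1,0} = 2
G(12) = mex{2,4,1,2,1} = 0
G(13) = mex{0,3,4,3,2} = 1
G(14) = mex{1,2,3,2,3} = 0
G(15) = mex{0,0,2,0,2} = 1
G(16) = mex{1,1,0,1,0} = 2
G(17) = mex{2,0,1,4,1} = 3
G(18) = mex{3,1,0,3,4} = 2
G(19) = mex{2,2,1,2,3} = 0
G(20) = mex{0,3,2,0,2} = 1
G(21) = mex{1,2,3,1,0} = 4
G(22) = mex{4,0,2,0,1} = 3
Heap A: G(21) = 4.
Heap B: G(12) = 0.
Heap C: G(22) = 3.
Combined Grundy value = 4 ⊕ 0 ⊕ 3 = 7.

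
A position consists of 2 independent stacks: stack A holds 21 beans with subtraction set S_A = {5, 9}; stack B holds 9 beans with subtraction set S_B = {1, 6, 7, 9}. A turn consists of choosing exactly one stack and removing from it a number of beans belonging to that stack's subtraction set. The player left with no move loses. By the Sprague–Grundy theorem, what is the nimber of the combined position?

Stack A, S = {5, 9}:
n :  0  1  2  3  4  5  6  7  8  9 10 11 12 13 14 15 16 17 18 19 20 21
G :  0  0  0  0  0  1  1  1  1  1  2  2  2  2  0  0  0  0  0  1  1  1
G_A(21) = 1.
Stack B, S = {1, 6, 7, 9}:
G(0) = 0
G(1) = mex{0} = 1
G(2) = mex{1} = 0
G(3) = mex{0} = 1
G(4) = mex{1} = 0
G(5) = mex{0} = 1
G(6) = mex{1,0} = 2
G(7) = mex{2,1,0} = 3
G(8) = mex{3,0,1} = 2
G(9) = mex{2,1,0,0} = 3
G_B(9) = 3.
Combined Grundy value = 1 ⊕ 3 = 2.

2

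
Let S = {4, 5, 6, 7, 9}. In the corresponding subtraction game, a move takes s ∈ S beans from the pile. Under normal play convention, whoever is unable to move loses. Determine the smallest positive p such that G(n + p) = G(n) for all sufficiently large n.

13

G(0) = 0
G(1) = mex{} = 0
G(2) = mex{} = 0
G(3) = mex{} = 0
G(4) = mex{0} = 1
G(5) = mex{0,0} = 1
G(6) = mex{0,0,0} = 1
G(7) = mex{0,0,0,0} = 1
G(8) = mex{1,0,0,0} = 2
G(9) = mex{1,1,0,0,0} = 2
G(10) = mex{1,1,1,0,0} = 2
G(11) = mex{1,1,1,1,0} = 2
G(12) = mex{2,1,1,1,0} = 3
G(13) = mex{2,2,1,1,1} = 0
G(14) = mex{2,2,2,1,1} = 0
G(15) = mex{2,2,2,2,1} = 0
G(16) = mex{3,2,2,2,1} = 0
G(17) = mex{0,3,2,2,2} = 1
G(18) = mex{0,0,3,2,2} = 1
G(19) = mex{0,0,0,3,2} = 1
G(20) = mex{0,0,0,0,2} = 1
G(21) = mex{1,0,0,0,3} = 2
G(22) = mex{1,1,0,0,0} = 2
G(23) = mex{1,1,1,0,0} = 2
G(24) = mex{1,1,1,1,0} = 2
G(25) = mex{2,1,1,1,0} = 3
G(26) = mex{2,2,1,1,1} = 0
G(27) = mex{2,2,2,1,1} = 0
G(n+13) = G(n) holds for n = 0,…,8 (a full window of length max(S) = 9), so the sequence is purely periodic with period 13.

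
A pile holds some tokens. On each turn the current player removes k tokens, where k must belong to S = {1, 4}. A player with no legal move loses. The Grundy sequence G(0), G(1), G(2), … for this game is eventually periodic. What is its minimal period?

5

G(0) = 0
G(1) = mex{0} = 1
G(2) = mex{1} = 0
G(3) = mex{0} = 1
G(4) = mex{1,0} = 2
G(5) = mex{2,1} = 0
G(6) = mex{0,0} = 1
G(7) = mex{1,1} = 0
G(8) = mex{0,2} = 1
G(9) = mex{1,0} = 2
G(10) = mex{2,1} = 0
G(11) = mex{0,0} = 1
G(12) = mex{1,1} = 0
G(13) = mex{0,2} = 1
G(14) = mex{1,0} = 2
G(n+5) = G(n) holds for n = 0,…,3 (a full window of length max(S) = 4), so the sequence is purely periodic with period 5.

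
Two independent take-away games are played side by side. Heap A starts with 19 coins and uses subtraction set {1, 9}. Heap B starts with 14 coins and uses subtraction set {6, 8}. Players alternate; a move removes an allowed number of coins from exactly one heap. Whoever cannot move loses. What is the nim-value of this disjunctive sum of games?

1

Heap A, S = {1, 9}:
n :  0  1  2  3  4  5  6  7  8  9 10 11 12 13 14 15 16 17 18 19
G :  0  1  0  1  0  1  0  1  0  1  0  1  0  1  0  1  0  1  0  1
G_A(19) = 1.
Heap B, S = {6, 8}:
G(0) = 0
G(1) = mex{} = 0
G(2) = mex{} = 0
G(3) = mex{} = 0
G(4) = mex{} = 0
G(5) = mex{} = 0
G(6) = mex{0} = 1
G(7) = mex{0} = 1
G(8) = mex{0,0} = 1
G(9) = mex{0,0} = 1
G(10) = mex{0,0} = 1
G(11) = mex{0,0} = 1
G(12) = mex{1,0} = 2
G(13) = mex{1,0} = 2
G(14) = mex{1,1} = 0
G_B(14) = 0.
Combined Grundy value = 1 ⊕ 0 = 1.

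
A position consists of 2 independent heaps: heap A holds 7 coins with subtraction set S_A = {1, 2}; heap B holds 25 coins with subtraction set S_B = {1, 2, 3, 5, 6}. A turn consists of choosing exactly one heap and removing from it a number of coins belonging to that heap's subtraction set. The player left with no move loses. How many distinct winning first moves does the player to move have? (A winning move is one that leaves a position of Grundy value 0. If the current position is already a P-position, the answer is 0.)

Heap A, S = {1, 2}:
n : 0 1 2 3 4 5 6 7
G : 0 1 2 0 1 2 0 1
G_A(7) = 1.
Heap B, S = {1, 2, 3, 5, 6}:
G(0) = 0
G(1) = mex{0} = 1
G(2) = mex{1,0} = 2
G(3) = mex{2,1,0} = 3
G(4) = mex{3,2,1} = 0
G(5) = mex{0,3,2,0} = 1
G(6) = mex{1,0,3,1,0} = 2
G(7) = mex{2,1,0,2,1} = 3
G(8) = mex{3,2,1,3,2} = 0
G(9) = mex{0,3,2,0,3} = 1
G(10) = mex{1,0,3,1,0} = 2
G(11) = mex{2,1,0,2,1} = 3
G(12) = mex{3,2,1,3,2} = 0
G(13) = mex{0,3,2,0,3} = 1
G(14) = mex{1,0,3,1,0} = 2
G(15) = mex{2,1,0,2,1} = 3
G(16) = mex{3,2,1,3,2} = 0
G(17) = mex{0,3,2,0,3} = 1
G(18) = mex{1,0,3,1,0} = 2
G(19) = mex{2,1,0,2,1} = 3
G(20) = mex{3,2,1,3,2} = 0
G(21) = mex{0,3,2,0,3} = 1
G(22) = mex{1,0,3,1,0} = 2
G(23) = mex{2,1,0,2,1} = 3
G(24) = mex{3,2,1,3,2} = 0
G(25) = mex{0,3,2,0,3} = 1
G_B(25) = 1.
Combined Grundy value = 1 ⊕ 1 = 0.
A winning move leaves total XOR = 0, i.e. changes one component's Grundy value g to g ⊕ X where X is the current total.
Heap A: target g' = 1⊕0 = 1, but every legal move changes the Grundy value (mex property), so 0 moves.
Heap B: target g' = 1⊕0 = 1, but every legal move changes the Grundy value (mex property), so 0 moves.

0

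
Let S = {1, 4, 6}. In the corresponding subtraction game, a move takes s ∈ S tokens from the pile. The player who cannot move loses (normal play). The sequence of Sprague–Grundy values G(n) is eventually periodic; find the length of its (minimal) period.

n :  0  1  2  3  4  5  6  7  8  9 10 11 12 13 14
G :  0  1  0  1  2  0  1  0  1  2  0  1  0  1  2
G(n+5) = G(n) holds for n = 0,…,5 (a full window of length max(S) = 6), so the sequence is purely periodic with period 5.

5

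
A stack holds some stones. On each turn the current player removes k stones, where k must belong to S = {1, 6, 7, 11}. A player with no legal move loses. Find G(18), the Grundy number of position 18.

2

G(0) = 0
G(1) = mex{0} = 1
G(2) = mex{1} = 0
G(3) = mex{0} = 1
G(4) = mex{1} = 0
G(5) = mex{0} = 1
G(6) = mex{1,0} = 2
G(7) = mex{2,1,0} = 3
G(8) = mex{3,0,1} = 2
G(9) = mex{2,1,0} = 3
G(10) = mex{3,0,1} = 2
G(11) = mex{2,1,0,0} = 3
G(12) = mex{3,2,1,1} = 0
G(13) = mex{0,3,2,0} = 1
G(14) = mex{1,2,3,1} = 0
G(15) = mex{0,3,2,0} = 1
G(16) = mex{1,2,3,1} = 0
G(17) = mex{0,3,2,2} = 1
G(18) = mex{1,0,3,3} = 2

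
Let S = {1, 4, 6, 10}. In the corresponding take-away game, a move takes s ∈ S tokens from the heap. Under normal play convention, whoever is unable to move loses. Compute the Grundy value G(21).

G(0) = 0
G(1) = mex{0} = 1
G(2) = mex{1} = 0
G(3) = mex{0} = 1
G(4) = mex{1,0} = 2
G(5) = mex{2,1} = 0
G(6) = mex{0,0,0} = 1
G(7) = mex{1,1,1} = 0
G(8) = mex{0,2,0} = 1
G(9) = mex{1,0,1} = 2
G(10) = mex{2,1,2,0} = 3
G(11) = mex{3,0,0,1} = 2
G(12) = mex{2,1,1,0} = 3
G(13) = mex{3,2,0,1} = 4
G(14) = mex{4,3,1,2} = 0
G(15) = mex{0,2,2,0} = 1
G(16) = mex{1,3,3,1} = 0
G(17) = mex{0,4,2,0} = 1
G(18) = mex{1,0,3,1} = 2
G(19) = mex{2,1,4,2} = 0
G(20) = mex{0,0,0,3} = 1
G(21) = mex{1,1,1,2} = 0

0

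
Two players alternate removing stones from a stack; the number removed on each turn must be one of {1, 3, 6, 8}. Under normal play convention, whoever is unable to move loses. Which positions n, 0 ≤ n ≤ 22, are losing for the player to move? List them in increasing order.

0, 2, 4, 9, 11, 13, 18, 20, 22

n :  0  1  2  3  4  5  6  7  8  9 10 11 12 13 14 15 16 17 18 19 20 21 22
G :  0  1  0  1  0  1  2  3  2  0  1  0  1  0  1  2  3  2  0  1  0  1  0
P-positions are exactly the n with G(n) = 0.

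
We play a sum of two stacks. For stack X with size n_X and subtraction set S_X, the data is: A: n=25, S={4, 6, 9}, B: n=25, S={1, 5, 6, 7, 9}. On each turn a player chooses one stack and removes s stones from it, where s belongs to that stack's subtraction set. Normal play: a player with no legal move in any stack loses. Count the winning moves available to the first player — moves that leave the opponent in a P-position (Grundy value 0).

Stack A, S = {4, 6, 9}:
G(0) = 0
G(1) = mex{} = 0
G(2) = mex{} = 0
G(3) = mex{} = 0
G(4) = mex{0} = 1
G(5) = mex{0} = 1
G(6) = mex{0,0} = 1
G(7) = mex{0,0} = 1
G(8) = mex{1,0} = 2
G(9) = mex{1,0,0} = 2
G(10) = mex{1,1,0} = 2
G(11) = mex{1,1,0} = 2
G(12) = mex{2,1,0} = 3
G(13) = mex{2,1,1} = 0
G(14) = mex{2,2,1} = 0
G(15) = mex{2,2,1} = 0
G(16) = mex{3,2,1} = 0
G(17) = mex{0,2,2} = 1
G(18) = mex{0,3,2} = 1
G(19) = mex{0,0,2} = 1
G(20) = mex{0,0,2} = 1
G(21) = mex{1,0,3} = 2
G(22) = mex{1,0,0} = 2
G(23) = mex{1,1,0} = 2
G(24) = mex{1,1,0} = 2
G(25) = mex{2,1,0} = 3
G_A(25) = 3.
Stack B, S = {1, 5, 6, 7, 9}:
n :  0  1  2  3  4  5  6  7  8  9 10 11 12 13 14 15 16 17 18 19 20 21 22 23 24 25
G :  0  1  0  1  0  1  2  3  2  3  2  3  0  1  0  1  0  1  2  3  2  3  2  3  0  1
G_B(25) = 1.
Combined Grundy value = 3 ⊕ 1 = 2.
A winning move leaves total XOR = 0, i.e. changes one component's Grundy value g to g ⊕ X where X is the current total.
Stack A: need g' = 3⊕2 = 1. Options: 25−4→G=2, 25−6→G=1, 25−9→G=0. Hits: 1.
Stack B: need g' = 1⊕2 = 3. Options: 25−1→G=0, 25−5→G=2, 25−6→G=3, 25−7→G=2, 25−9→G=0. Hits: 1.

2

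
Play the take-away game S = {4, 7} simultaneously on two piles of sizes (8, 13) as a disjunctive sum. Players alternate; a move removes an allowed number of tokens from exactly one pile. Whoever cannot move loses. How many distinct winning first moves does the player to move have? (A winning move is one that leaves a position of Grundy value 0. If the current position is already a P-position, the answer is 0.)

2

All piles use S = {4, 7}:
n :  0  1  2  3  4  5  6  7  8  9 10 11 12 13
G :  0  0  0  0  1  1  1  1  2  2  2  0  0  0
Pile A: G(8) = 2.
Pile B: G(13) = 0.
Combined Grundy value = 2 ⊕ 0 = 2.
A winning move leaves total XOR = 0, i.e. changes one component's Grundy value g to g ⊕ X where X is the current total.
Pile A: need g' = 2⊕2 = 0. Options: 8−4→G=1, 8−7→G=0. Hits: 1.
Pile B: need g' = 0⊕2 = 2. Options: 13−4→G=2, 13−7→G=1. Hits: 1.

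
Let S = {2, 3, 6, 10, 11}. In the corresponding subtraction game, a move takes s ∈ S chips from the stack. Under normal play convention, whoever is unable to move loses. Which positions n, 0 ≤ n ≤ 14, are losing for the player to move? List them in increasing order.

0, 1, 5, 9, 13, 14

G(0) = 0
G(1) = mex{} = 0
G(2) = mex{0} = 1
G(3) = mex{0,0} = 1
G(4) = mex{1,0} = 2
G(5) = mex{1,1} = 0
G(6) = mex{2,1,0} = 3
G(7) = mex{0,2,0} = 1
G(8) = mex{3,0,1} = 2
G(9) = mex{1,3,1} = 0
G(10) = mex{2,1,2,0} = 3
G(11) = mex{0,2,0,0,0} = 1
G(12) = mex{3,0,3,1,0} = 2
G(13) = mex{1,3,1,1,1} = 0
G(14) = mex{2,1,2,2,1} = 0
P-positions are exactly the n with G(n) = 0.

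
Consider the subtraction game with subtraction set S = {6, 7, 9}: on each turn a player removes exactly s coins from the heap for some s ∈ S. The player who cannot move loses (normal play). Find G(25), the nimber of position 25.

1

n :  0  1  2  3  4  5  6  7  8  9 10 11 12 13 14 15 16 17 18 19 20 21 22 23 24 25
G :  0  0  0  0  0  0  1  1  1  1  1  1  2  2  2  0  0  0  0  0  0  1  1  1  1  1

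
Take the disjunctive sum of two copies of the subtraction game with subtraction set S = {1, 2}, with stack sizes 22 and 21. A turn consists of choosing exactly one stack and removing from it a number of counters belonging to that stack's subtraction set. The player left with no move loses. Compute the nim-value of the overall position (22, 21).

All stacks use S = {1, 2}:
G(0) = 0
G(1) = mex{0} = 1
G(2) = mex{1,0} = 2
G(3) = mex{2,1} = 0
G(4) = mex{0,2} = 1
G(5) = mex{1,0} = 2
G(6) = mex{2,1} = 0
G(7) = mex{0,2} = 1
G(8) = mex{1,0} = 2
G(9) = mex{2,1} = 0
G(10) = mex{0,2} = 1
G(11) = mex{1,0} = 2
G(12) = mex{2,1} = 0
G(13) = mex{0,2} = 1
G(14) = mex{1,0} = 2
G(15) = mex{2,1} = 0
G(16) = mex{0,2} = 1
G(17) = mex{1,0} = 2
G(18) = mex{2,1} = 0
G(19) = mex{0,2} = 1
G(20) = mex{1,0} = 2
G(21) = mex{2,1} = 0
G(22) = mex{0,2} = 1
Stack A: G(22) = 1.
Stack B: G(21) = 0.
Combined Grundy value = 1 ⊕ 0 = 1.

1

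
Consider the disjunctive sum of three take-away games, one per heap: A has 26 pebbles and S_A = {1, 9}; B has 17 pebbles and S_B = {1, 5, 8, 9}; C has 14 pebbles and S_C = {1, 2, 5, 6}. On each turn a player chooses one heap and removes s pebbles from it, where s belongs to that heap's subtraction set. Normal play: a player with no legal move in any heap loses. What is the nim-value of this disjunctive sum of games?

1

Heap A, S = {1, 9}:
n :  0  1  2  3  4  5  6  7  8  9 10 11 12 13 14 15 16 17 18 19 20 21 22 23 24 25 26
G :  0  1  0  1  0  1  0  1  0  1  0  1  0  1  0  1  0  1  0  1  0  1  0  1  0  1  0
G_A(26) = 0.
Heap B, S = {1, 5, 8, 9}:
G(0) = 0
G(1) = mex{0} = 1
G(2) = mex{1} = 0
G(3) = mex{0} = 1
G(4) = mex{1} = 0
G(5) = mex{0,0} = 1
G(6) = mex{1,1} = 0
G(7) = mex{0,0} = 1
G(8) = mex{1,1,0} = 2
G(9) = mex{2,0,1,0} = 3
G(10) = mex{3,1,0,1} = 2
G(11) = mex{2,0,1,0} = 3
G(12) = mex{3,1,0,1} = 2
G(13) = mex{2,2,1,0} = 3
G(14) = mex{3,3,0,1} = 2
G(15) = mex{2,2,1,0} = 3
G(16) = mex{3,3,2,1} = 0
G(17) = mex{0,2,3,2} = 1
G_B(17) = 1.
Heap C, S = {1, 2, 5, 6}:
n :  0  1  2  3  4  5  6  7  8  9 10 11 12 13 14
G :  0  1  2  0  1  2  3  0  1  2  0  1  2  3  0
G_C(14) = 0.
Combined Grundy value = 0 ⊕ 1 ⊕ 0 = 1.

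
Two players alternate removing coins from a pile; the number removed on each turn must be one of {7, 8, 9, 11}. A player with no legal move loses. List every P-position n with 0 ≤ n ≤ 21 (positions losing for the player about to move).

0, 1, 2, 3, 4, 5, 6, 18, 19, 20, 21

G(0) = 0
G(1) = mex{} = 0
G(2) = mex{} = 0
G(3) = mex{} = 0
G(4) = mex{} = 0
G(5) = mex{} = 0
G(6) = mex{} = 0
G(7) = mex{0} = 1
G(8) = mex{0,0} = 1
G(9) = mex{0,0,0} = 1
G(10) = mex{0,0,0} = 1
G(11) = mex{0,0,0,0} = 1
G(12) = mex{0,0,0,0} = 1
G(13) = mex{0,0,0,0} = 1
G(14) = mex{1,0,0,0} = 2
G(15) = mex{1,1,0,0} = 2
G(16) = mex{1,1,1,0} = 2
G(17) = mex{1,1,1,0} = 2
G(18) = mex{1,1,1,1} = 0
G(19) = mex{1,1,1,1} = 0
G(20) = mex{1,1,1,1} = 0
G(21) = mex{2,1,1,1} = 0
P-positions are exactly the n with G(n) = 0.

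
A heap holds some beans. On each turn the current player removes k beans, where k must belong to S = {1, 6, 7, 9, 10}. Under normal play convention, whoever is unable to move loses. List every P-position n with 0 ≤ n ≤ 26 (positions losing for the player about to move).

G(0) = 0
G(1) = mex{0} = 1
G(2) = mex{1} = 0
G(3) = mex{0} = 1
G(4) = mex{1} = 0
G(5) = mex{0} = 1
G(6) = mex{1,0} = 2
G(7) = mex{2,1,0} = 3
G(8) = mex{3,0,1} = 2
G(9) = mex{2,1,0,0} = 3
G(10) = mex{3,0,1,1,0} = 2
G(11) = mex{2,1,0,0,1} = 3
G(12) = mex{3,2,1,1,0} = 4
G(13) = mex{4,3,2,0,1} = 5
G(14) = mex{5,2,3,1,0} = 4
G(15) = mex{4,3,2,2,1} = 0
G(16) = mex{0,2,3,3,2} = 1
G(17) = mex{1,3,2,2,3} = 0
G(18) = mex{0,4,3,3,2} = 1
G(19) = mex{1,5,4,2,3} = 0
G(20) = mex{0,4,5,3,2} = 1
G(21) = mex{1,0,4,4,3} = 2
G(22) = mex{2,1,0,5,4} = 3
G(23) = mex{3,0,1,4,5} = 2
G(24) = mex{2,1,0,0,4} = 3
G(25) = mex{3,0,1,1,0} = 2
G(26) = mex{2,1,0,0,1} = 3
P-positions are exactly the n with G(n) = 0.

0, 2, 4, 15, 17, 19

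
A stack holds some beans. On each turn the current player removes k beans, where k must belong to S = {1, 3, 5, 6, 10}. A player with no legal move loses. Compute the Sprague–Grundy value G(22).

0

n :  0  1  2  3  4  5  6  7  8  9 10 11 12 13 14 15 16 17 18 19 20 21 22
G :  0  1  0  1  0  1  2  3  2  3  2  0  1  0  1  0  1  2  3  2  3  2  0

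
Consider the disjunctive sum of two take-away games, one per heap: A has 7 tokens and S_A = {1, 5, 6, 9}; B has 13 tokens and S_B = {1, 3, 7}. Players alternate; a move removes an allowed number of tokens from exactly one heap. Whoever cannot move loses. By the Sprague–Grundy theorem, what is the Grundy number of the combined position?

Heap A, S = {1, 5, 6, 9}:
G(0) = 0
G(1) = mex{0} = 1
G(2) = mex{1} = 0
G(3) = mex{0} = 1
G(4) = mex{1} = 0
G(5) = mex{0,0} = 1
G(6) = mex{1,1,0} = 2
G(7) = mex{2,0,1} = 3
G_A(7) = 3.
Heap B, S = {1, 3, 7}:
n :  0  1  2  3  4  5  6  7  8  9 10 11 12 13
G :  0  1  0  1  0  1  0  1  0  1  0  1  0  1
G_B(13) = 1.
Combined Grundy value = 3 ⊕ 1 = 2.

2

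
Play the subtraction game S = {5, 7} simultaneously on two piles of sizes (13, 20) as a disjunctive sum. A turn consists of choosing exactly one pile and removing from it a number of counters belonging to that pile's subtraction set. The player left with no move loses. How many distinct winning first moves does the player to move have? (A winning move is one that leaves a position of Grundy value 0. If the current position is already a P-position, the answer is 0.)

All piles use S = {5, 7}:
G(0) = 0
G(1) = mex{} = 0
G(2) = mex{} = 0
G(3) = mex{} = 0
G(4) = mex{} = 0
G(5) = mex{0} = 1
G(6) = mex{0} = 1
G(7) = mex{0,0} = 1
G(8) = mex{0,0} = 1
G(9) = mex{0,0} = 1
G(10) = mex{1,0} = 2
G(11) = mex{1,0} = 2
G(12) = mex{1,1} = 0
G(13) = mex{1,1} = 0
G(14) = mex{1,1} = 0
G(15) = mex{2,1} = 0
G(16) = mex{2,1} = 0
G(17) = mex{0,2} = 1
G(18) = mex{0,2} = 1
G(19) = mex{0,0} = 1
G(20) = mex{0,0} = 1
Pile A: G(13) = 0.
Pile B: G(20) = 1.
Combined Grundy value = 0 ⊕ 1 = 1.
A winning move leaves total XOR = 0, i.e. changes one component's Grundy value g to g ⊕ X where X is the current total.
Pile A: need g' = 0⊕1 = 1. Options: 13−5→G=1, 13−7→G=1. Hits: 2.
Pile B: need g' = 1⊕1 = 0. Options: 20−5→G=0, 20−7→G=0. Hits: 2.

4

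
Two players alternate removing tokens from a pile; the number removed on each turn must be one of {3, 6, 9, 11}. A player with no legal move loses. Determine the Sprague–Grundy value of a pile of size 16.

G(0) = 0
G(1) = mex{} = 0
G(2) = mex{} = 0
G(3) = mex{0} = 1
G(4) = mex{0} = 1
G(5) = mex{0} = 1
G(6) = mex{1,0} = 2
G(7) = mex{1,0} = 2
G(8) = mex{1,0} = 2
G(9) = mex{2,1,0} = 3
G(10) = mex{2,1,0} = 3
G(11) = mex{2,1,0,0} = 3
G(12) = mex{3,2,1,0} = 4
G(13) = mex{3,2,1,0} = 4
G(14) = mex{3,2,1,1} = 0
G(15) = mex{4,3,2,1} = 0
G(16) = mex{4,3,2,1} = 0

0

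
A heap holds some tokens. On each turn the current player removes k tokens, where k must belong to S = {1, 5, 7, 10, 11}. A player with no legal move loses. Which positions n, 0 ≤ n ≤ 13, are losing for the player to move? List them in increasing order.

n :  0  1  2  3  4  5  6  7  8  9 10 11 12 13
G :  0  1  0  1  0  1  0  1  0  1  2  3  2  3
P-positions are exactly the n with G(n) = 0.

0, 2, 4, 6, 8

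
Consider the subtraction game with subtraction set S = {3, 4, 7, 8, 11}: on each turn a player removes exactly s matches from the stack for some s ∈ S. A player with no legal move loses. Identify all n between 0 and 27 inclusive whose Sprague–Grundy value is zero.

0, 1, 2, 14, 15, 16

n :  0  1  2  3  4  5  6  7  8  9 10 11 12 13 14 15 16 17 18 19 20 21 22 23 24 25 26 27
G :  0  0  0  1  1  1  2  2  2  3  3  3  4  4  0  0  0  1  1  1  2  2  2  3  3  3  4  4
P-positions are exactly the n with G(n) = 0.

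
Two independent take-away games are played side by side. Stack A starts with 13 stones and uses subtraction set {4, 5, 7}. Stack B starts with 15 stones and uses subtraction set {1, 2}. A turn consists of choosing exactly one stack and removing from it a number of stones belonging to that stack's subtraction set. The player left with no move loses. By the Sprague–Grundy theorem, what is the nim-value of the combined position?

0

Stack A, S = {4, 5, 7}:
n :  0  1  2  3  4  5  6  7  8  9 10 11 12 13
G :  0  0  0  0  1  1  1  1  2  2  2  0  0  0
G_A(13) = 0.
Stack B, S = {1, 2}:
G(0) = 0
G(1) = mex{0} = 1
G(2) = mex{1,0} = 2
G(3) = mex{2,1} = 0
G(4) = mex{0,2} = 1
G(5) = mex{1,0} = 2
G(6) = mex{2,1} = 0
G(7) = mex{0,2} = 1
G(8) = mex{1,0} = 2
G(9) = mex{2,1} = 0
G(10) = mex{0,2} = 1
G(11) = mex{1,0} = 2
G(12) = mex{2,1} = 0
G(13) = mex{0,2} = 1
G(14) = mex{1,0} = 2
G(15) = mex{2,1} = 0
G_B(15) = 0.
Combined Grundy value = 0 ⊕ 0 = 0.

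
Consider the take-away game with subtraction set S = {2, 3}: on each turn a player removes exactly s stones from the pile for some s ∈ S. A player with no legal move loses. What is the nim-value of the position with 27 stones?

n :  0  1  2  3  4  5  6  7  8  9 10 11 12 13 14 15 16 17 18 19 20 21 22 23 24 25 26 27
G :  0  0  1  1  2  0  0  1  1  2  0  0  1  1  2  0  0  1  1  2  0  0  1  1  2  0  0  1

1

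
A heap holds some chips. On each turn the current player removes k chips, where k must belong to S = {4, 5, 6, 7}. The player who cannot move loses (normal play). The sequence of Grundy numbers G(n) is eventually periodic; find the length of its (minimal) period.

G(0) = 0
G(1) = mex{} = 0
G(2) = mex{} = 0
G(3) = mex{} = 0
G(4) = mex{0} = 1
G(5) = mex{0,0} = 1
G(6) = mex{0,0,0} = 1
G(7) = mex{0,0,0,0} = 1
G(8) = mex{1,0,0,0} = 2
G(9) = mex{1,1,0,0} = 2
G(10) = mex{1,1,1,0} = 2
G(11) = mex{1,1,1,1} = 0
G(12) = mex{2,1,1,1} = 0
G(13) = mex{2,2,1,1} = 0
G(14) = mex{2,2,2,1} = 0
G(15) = mex{0,2,2,2} = 1
G(16) = mex{0,0,2,2} = 1
G(17) = mex{0,0,0,2} = 1
G(18) = mex{0,0,0,0} = 1
G(19) = mex{1,0,0,0} = 2
G(20) = mex{1,1,0,0} = 2
G(21) = mex{1,1,1,0} = 2
G(22) = mex{1,1,1,1} = 0
G(23) = mex{2,1,1,1} = 0
G(n+11) = G(n) holds for n = 0,…,6 (a full window of length max(S) = 7), so the sequence is purely periodic with period 11.

11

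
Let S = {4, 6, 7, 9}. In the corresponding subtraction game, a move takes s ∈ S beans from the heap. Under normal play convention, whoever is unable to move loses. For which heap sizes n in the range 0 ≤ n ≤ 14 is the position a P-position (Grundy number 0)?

0, 1, 2, 3, 13, 14

G(0) = 0
G(1) = mex{} = 0
G(2) = mex{} = 0
G(3) = mex{} = 0
G(4) = mex{0} = 1
G(5) = mex{0} = 1
G(6) = mex{0,0} = 1
G(7) = mex{0,0,0} = 1
G(8) = mex{1,0,0} = 2
G(9) = mex{1,0,0,0} = 2
G(10) = mex{1,1,0,0} = 2
G(11) = mex{1,1,1,0} = 2
G(12) = mex{2,1,1,0} = 3
G(13) = mex{2,1,1,1} = 0
G(14) = mex{2,2,1,1} = 0
P-positions are exactly the n with G(n) = 0.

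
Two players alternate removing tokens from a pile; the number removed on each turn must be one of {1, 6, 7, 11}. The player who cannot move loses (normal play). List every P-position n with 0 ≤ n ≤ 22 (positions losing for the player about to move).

n :  0  1  2  3  4  5  6  7  8  9 10 11 12 13 14 15 16 17 18 19 20 21 22
G :  0  1  0  1  0  1  2  3  2  3  2  3  0  1  0  1  0  1  2  3  2  3  2
P-positions are exactly the n with G(n) = 0.

0, 2, 4, 12, 14, 16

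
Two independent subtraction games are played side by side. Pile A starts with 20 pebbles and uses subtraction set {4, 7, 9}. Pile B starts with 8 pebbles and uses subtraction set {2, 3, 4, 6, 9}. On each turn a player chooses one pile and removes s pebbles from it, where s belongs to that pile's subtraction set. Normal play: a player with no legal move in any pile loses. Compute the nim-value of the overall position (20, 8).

1

Pile A, S = {4, 7, 9}:
n :  0  1  2  3  4  5  6  7  8  9 10 11 12 13 14 15 16 17 18 19 20
G :  0  0  0  0  1  1  1  1  2  2  2  2  3  0  0  0  0  1  1  1  1
G_A(20) = 1.
Pile B, S = {2, 3, 4, 6, 9}:
G(0) = 0
G(1) = mex{} = 0
G(2) = mex{0} = 1
G(3) = mex{0,0} = 1
G(4) = mex{1,0,0} = 2
G(5) = mex{1,1,0} = 2
G(6) = mex{2,1,1,0} = 3
G(7) = mex{2,2,1,0} = 3
G(8) = mex{3,2,2,1} = 0
G_B(8) = 0.
Combined Grundy value = 1 ⊕ 0 = 1.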